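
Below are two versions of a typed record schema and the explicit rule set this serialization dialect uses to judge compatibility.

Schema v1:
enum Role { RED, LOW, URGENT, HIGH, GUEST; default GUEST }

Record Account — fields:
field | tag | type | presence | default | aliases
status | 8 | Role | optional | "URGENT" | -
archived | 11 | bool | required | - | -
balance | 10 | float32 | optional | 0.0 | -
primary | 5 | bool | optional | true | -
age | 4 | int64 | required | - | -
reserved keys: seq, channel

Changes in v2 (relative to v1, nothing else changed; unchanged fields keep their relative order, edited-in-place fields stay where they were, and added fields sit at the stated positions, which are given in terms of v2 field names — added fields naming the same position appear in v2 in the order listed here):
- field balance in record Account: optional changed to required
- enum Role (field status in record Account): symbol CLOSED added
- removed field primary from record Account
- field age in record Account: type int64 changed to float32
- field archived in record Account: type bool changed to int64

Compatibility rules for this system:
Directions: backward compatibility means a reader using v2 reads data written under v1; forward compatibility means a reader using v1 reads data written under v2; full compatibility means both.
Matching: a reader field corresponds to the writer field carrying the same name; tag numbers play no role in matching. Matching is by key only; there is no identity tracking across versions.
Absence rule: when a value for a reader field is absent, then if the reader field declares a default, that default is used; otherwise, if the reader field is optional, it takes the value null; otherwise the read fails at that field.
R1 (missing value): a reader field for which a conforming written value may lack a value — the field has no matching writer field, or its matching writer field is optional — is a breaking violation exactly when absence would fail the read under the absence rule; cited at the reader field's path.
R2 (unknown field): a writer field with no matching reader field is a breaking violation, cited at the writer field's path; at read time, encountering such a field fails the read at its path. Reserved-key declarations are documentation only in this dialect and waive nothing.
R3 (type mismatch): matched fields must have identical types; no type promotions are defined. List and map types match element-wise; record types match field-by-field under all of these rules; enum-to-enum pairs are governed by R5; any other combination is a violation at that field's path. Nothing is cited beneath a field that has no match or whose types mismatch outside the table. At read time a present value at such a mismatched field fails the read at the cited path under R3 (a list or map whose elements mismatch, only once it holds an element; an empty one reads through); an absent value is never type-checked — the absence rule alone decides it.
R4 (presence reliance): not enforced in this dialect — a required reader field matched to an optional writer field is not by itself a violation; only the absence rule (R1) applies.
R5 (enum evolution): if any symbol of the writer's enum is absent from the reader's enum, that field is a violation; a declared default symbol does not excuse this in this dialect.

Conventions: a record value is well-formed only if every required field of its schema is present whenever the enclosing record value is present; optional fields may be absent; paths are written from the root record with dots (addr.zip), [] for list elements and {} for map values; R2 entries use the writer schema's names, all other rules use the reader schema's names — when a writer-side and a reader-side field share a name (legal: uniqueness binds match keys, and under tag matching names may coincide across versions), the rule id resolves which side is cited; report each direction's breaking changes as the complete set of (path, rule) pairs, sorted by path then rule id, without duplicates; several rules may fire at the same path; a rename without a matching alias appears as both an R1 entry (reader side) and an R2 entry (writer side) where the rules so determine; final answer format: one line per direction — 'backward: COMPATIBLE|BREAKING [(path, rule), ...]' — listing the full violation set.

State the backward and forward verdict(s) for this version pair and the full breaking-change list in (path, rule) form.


in Account below, arrows point writer -> reader
checking backward for Account: reader v2 against writer v1:
  Role -> Role, writer optional: status aligns to status
  bool -> int64, writer required: archived aligns to archived
  float32 -> float32, writer optional: balance aligns to balance
  int64 -> float32, writer required: age aligns to age
  primary (writer side), unknown to reader
  rule R3 violated at age
  rule R3 violated at archived
  rule R2 violated at primary
  => 3 violation(s): backward is BREAKING for Account
checking forward for Account: reader v1 against writer v2:
  Role -> Role, writer optional: status aligns to status
  int64 -> bool, writer required: archived aligns to archived
  float32 -> float32, writer required: balance aligns to balance
  primary: no writer match
  float32 -> int64, writer required: age aligns to age
  rule R3 violated at age
  rule R3 violated at archived
  rule R5 violated at status
  => 3 violation(s): forward is BREAKING for Account

backward: BREAKING [(age, R3), (archived, R3), (primary, R2)]; forward: BREAKING [(age, R3), (archived, R3), (status, R5)]


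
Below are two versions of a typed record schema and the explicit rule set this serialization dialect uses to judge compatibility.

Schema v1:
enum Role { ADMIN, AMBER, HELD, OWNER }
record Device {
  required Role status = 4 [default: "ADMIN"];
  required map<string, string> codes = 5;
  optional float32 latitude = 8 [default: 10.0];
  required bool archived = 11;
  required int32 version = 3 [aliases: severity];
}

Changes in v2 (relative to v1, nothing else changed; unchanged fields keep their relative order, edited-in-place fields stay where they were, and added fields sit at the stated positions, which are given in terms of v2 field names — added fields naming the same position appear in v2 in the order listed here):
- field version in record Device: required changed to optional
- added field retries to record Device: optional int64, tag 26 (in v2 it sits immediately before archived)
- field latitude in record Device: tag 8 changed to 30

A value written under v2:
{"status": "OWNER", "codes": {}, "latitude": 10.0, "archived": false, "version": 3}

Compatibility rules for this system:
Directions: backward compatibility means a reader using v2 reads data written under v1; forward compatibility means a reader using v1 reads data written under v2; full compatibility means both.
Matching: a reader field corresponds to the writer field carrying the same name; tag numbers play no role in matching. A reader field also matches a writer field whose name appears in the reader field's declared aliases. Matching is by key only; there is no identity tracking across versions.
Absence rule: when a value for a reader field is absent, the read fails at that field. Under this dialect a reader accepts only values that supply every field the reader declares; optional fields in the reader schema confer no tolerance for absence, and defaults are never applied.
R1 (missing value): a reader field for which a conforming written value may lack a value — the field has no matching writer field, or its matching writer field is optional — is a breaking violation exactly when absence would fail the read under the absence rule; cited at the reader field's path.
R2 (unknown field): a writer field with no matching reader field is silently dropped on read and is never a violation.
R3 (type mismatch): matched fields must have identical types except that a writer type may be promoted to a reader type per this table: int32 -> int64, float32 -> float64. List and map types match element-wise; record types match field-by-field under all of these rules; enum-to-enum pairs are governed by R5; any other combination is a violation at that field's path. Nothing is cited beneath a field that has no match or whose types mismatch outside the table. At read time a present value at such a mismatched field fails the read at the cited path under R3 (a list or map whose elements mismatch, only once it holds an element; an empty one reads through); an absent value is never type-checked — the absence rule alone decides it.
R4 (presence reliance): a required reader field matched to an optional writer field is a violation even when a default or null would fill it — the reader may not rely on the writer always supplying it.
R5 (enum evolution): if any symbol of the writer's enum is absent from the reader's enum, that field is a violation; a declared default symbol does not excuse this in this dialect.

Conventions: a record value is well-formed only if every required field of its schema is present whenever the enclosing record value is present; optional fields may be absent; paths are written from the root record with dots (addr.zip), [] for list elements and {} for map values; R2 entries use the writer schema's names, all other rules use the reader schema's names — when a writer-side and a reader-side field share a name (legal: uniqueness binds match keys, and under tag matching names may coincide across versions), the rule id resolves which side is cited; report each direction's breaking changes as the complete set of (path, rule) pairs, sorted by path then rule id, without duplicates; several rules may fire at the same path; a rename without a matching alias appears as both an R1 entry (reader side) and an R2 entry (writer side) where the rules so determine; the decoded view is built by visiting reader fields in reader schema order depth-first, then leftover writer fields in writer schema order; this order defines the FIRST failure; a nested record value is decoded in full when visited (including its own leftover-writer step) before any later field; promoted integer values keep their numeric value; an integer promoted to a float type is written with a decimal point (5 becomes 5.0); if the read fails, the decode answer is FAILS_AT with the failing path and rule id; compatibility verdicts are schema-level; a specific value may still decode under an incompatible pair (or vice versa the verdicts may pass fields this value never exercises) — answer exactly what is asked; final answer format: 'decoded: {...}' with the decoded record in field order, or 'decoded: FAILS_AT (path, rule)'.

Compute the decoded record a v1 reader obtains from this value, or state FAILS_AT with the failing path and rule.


decoded: {"status": "OWNER", "codes": {}, "latitude": 10.0, "archived": false, "version": 3}

the writer's type comes first in each Device pair
migrating the Device value to v1:
  status := "OWNER"
  codes := {}
  latitude := 10.0
  archived := false
  version := 3
  => decoded: {"status": "OWNER", "codes": {}, "latitude": 10.0, "archived": false, "version": 3}
diffs on Device not affecting the asked answer:
  field version in record Device: required changed to optional -> a verdict-level change on Device — the shown value reads the same
  added field retries to record Device: optional int64, tag 26 (in v2 it sits immediately before archived) -> a verdict-level change on Device — the shown value reads the same
  field latitude in record Device: tag 8 changed to 30 -> fires no rule on Device under this dialect and leaves the result unchanged


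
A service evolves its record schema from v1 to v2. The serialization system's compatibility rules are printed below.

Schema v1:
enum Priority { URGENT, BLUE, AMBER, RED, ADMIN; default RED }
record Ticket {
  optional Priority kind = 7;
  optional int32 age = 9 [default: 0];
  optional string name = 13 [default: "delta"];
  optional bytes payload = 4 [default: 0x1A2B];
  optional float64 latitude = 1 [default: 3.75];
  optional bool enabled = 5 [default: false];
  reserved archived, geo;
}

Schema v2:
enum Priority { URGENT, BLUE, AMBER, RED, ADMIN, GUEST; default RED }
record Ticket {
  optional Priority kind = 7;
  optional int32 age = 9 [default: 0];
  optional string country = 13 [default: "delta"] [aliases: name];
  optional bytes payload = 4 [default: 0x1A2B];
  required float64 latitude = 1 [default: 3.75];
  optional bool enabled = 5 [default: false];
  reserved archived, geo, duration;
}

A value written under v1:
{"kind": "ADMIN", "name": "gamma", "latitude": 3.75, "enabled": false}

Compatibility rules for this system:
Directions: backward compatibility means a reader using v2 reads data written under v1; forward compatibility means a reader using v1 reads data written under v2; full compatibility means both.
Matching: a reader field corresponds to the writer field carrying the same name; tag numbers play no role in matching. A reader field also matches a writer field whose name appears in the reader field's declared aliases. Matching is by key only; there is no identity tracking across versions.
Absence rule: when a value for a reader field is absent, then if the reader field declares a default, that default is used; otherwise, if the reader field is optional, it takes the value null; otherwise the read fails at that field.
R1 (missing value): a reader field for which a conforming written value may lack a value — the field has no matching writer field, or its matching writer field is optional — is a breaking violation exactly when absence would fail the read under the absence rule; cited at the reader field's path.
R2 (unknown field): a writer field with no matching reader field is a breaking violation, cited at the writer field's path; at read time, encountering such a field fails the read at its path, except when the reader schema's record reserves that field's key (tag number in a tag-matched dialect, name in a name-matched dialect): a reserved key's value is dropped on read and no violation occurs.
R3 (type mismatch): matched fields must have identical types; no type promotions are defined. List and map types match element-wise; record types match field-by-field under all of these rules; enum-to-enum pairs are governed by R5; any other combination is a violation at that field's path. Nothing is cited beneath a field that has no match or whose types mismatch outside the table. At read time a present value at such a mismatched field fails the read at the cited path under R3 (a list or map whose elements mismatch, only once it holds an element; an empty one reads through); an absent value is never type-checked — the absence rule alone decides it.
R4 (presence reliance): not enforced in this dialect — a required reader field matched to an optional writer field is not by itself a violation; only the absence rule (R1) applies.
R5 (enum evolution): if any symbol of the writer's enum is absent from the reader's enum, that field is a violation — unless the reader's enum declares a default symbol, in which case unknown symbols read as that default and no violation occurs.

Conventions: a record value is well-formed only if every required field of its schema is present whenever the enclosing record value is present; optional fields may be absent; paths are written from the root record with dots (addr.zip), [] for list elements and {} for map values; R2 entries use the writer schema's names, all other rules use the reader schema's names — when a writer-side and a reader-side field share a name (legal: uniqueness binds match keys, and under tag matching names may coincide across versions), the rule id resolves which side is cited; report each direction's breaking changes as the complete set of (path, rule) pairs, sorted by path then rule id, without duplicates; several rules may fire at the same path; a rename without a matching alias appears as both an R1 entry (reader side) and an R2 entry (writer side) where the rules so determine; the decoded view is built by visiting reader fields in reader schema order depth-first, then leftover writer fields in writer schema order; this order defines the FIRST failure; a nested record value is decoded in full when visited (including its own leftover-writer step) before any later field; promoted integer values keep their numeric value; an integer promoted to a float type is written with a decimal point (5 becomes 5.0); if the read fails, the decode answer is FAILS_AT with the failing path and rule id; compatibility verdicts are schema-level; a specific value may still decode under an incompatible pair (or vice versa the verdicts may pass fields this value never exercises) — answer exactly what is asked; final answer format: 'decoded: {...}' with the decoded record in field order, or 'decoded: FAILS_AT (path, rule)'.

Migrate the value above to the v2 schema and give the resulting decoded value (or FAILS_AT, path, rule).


each type pair in Ticket: writer, then reader
decode walk for Ticket under reader schema v2:
  kind := "ADMIN"
  age := 0 (no value, default fills)
  country := "gamma" (from writer name)
  payload := 0x1A2B (no value, default fills)
  latitude := 3.75
  enabled := false
  => decoded: {"kind": "ADMIN", "age": 0, "country": "gamma", "payload": 0x1A2B, "latitude": 3.75, "enabled": false}
the other Ticket changes do not affect what is asked:
  enum Priority (field kind in record Ticket): symbol GUEST added -> fires no rule on Ticket under this dialect and leaves the result unchanged
  field latitude in record Ticket: optional changed to required -> fires no rule on Ticket under this dialect and leaves the result unchanged

decoded: {"kind": "ADMIN", "age": 0, "country": "gamma", "payload": 0x1A2B, "latitude": 3.75, "enabled": false}


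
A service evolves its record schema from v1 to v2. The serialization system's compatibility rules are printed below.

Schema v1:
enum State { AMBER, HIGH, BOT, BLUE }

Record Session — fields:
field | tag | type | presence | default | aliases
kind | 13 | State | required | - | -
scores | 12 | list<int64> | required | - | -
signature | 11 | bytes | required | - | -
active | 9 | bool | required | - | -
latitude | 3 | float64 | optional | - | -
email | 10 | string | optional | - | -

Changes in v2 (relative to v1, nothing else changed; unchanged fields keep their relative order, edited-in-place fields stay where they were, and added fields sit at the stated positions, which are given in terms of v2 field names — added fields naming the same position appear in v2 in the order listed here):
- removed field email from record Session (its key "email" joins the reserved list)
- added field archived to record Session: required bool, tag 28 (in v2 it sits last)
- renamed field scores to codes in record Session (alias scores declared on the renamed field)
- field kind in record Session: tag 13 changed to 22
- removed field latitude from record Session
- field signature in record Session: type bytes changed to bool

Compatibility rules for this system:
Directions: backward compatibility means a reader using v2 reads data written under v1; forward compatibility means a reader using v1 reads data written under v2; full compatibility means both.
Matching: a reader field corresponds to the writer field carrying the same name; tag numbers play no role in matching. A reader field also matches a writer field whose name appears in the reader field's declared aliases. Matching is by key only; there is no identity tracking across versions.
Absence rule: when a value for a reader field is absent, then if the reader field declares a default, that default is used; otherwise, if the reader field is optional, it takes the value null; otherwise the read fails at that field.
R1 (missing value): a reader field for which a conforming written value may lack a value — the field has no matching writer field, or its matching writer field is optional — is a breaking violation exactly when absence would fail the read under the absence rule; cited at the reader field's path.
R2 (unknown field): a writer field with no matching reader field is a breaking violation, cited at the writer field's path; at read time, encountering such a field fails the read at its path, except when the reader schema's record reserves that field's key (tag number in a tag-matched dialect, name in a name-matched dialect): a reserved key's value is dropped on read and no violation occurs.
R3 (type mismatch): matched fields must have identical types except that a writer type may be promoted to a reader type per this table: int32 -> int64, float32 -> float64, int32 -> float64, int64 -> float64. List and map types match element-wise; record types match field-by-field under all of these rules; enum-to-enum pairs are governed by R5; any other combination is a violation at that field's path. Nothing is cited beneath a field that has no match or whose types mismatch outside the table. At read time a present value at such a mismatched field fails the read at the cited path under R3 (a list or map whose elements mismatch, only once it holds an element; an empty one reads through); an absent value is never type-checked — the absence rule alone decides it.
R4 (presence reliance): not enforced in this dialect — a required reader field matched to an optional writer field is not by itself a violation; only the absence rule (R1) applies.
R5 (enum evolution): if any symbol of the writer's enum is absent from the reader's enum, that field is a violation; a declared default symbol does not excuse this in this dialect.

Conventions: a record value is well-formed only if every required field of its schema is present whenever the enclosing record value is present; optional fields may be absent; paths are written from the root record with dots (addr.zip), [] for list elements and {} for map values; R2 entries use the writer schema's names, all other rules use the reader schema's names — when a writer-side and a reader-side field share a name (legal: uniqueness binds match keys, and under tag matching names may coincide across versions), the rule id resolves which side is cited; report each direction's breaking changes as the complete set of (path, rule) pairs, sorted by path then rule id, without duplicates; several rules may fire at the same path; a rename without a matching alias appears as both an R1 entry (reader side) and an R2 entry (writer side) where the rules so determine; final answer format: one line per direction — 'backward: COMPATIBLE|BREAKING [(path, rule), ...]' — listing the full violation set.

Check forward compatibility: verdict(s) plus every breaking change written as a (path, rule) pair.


each type pair in Session: writer, then reader
checking forward for Session: reader v1 against writer v2:
  kind <- kind (State -> State, writer required)
  scores has no writer counterpart
  signature <- signature (bool -> bytes, writer required)
  active <- active (bool -> bool, writer required)
  latitude has no writer counterpart
  email has no writer counterpart
  writer codes: unknown to reader
  writer archived: unknown to reader
  R2 fires at archived
  R2 fires at codes
  R1 fires at scores
  R3 fires at signature
  => 4 violation(s): forward is BREAKING for Session
diffs on Session not affecting the asked answer:
  removed field email from record Session (its key "email" joins the reserved list) -> inert for the asked Session verdict: nothing fires
  field kind in record Session: tag 13 changed to 22 -> inert for the asked Session verdict: nothing fires
  removed field latitude from record Session -> fires only in the backward direction of Session, which is not asked here

forward: BREAKING [(archived, R2), (codes, R2), (scores, R1), (signature, R3)]


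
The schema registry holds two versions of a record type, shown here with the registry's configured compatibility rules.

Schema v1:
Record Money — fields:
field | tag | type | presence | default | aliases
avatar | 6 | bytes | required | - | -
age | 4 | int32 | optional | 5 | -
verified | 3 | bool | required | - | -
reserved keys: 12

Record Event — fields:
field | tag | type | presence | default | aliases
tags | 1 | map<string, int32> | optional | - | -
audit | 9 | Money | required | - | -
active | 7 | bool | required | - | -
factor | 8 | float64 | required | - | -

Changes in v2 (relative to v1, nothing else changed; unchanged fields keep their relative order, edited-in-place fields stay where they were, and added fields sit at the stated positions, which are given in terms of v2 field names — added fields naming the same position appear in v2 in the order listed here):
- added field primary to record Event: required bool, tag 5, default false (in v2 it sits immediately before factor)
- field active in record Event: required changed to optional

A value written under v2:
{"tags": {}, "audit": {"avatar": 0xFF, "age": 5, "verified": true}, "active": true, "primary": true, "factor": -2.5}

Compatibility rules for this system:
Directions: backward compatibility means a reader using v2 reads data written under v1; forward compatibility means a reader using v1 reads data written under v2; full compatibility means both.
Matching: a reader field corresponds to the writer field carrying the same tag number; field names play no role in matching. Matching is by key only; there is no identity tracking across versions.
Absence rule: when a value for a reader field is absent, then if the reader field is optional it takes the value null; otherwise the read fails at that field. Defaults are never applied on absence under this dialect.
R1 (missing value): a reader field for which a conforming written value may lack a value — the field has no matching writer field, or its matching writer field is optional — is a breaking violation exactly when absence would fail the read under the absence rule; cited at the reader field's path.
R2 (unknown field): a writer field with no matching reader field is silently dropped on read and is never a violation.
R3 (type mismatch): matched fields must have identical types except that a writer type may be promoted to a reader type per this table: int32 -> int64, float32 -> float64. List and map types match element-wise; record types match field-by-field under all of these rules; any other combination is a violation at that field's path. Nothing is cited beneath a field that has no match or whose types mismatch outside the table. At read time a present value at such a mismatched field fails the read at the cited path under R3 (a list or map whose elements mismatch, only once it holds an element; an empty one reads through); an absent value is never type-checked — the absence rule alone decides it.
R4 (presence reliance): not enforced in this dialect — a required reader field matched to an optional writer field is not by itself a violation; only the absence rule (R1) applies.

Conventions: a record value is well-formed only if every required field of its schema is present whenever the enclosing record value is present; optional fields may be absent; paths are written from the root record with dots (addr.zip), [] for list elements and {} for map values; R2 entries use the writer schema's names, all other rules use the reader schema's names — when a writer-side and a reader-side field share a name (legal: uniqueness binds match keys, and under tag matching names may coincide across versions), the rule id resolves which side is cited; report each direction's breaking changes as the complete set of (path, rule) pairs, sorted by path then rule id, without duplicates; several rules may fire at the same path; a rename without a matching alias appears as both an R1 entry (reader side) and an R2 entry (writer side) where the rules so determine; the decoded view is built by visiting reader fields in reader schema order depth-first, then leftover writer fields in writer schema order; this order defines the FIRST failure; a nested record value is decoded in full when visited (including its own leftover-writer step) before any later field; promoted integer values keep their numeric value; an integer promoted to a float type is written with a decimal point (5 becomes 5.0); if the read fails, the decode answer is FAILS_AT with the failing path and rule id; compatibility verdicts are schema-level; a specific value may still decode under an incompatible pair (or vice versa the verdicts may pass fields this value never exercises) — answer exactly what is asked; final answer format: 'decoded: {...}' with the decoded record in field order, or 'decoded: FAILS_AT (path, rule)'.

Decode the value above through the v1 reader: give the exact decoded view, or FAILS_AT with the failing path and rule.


decoded: {"tags": {}, "audit": {"avatar": 0xFF, "age": 5, "verified": true}, "active": true, "factor": -2.5}

in Event below, arrows point writer -> reader
migrating the Event value to v1:
  tags := {}
  audit.avatar := 0xFF
  audit.age := 5
  audit.verified := true
  active := true
  factor := -2.5
  writer primary: unknown -> dropped
  => decoded: {"tags": {}, "audit": {"avatar": 0xFF, "age": 5, "verified": true}, "active": true, "factor": -2.5}
diffs on Event not affecting the asked answer:
  added field primary to record Event: required bool, tag 5, default false (in v2 it sits immediately before factor) -> schema-level compatibility only; this Event value's decode is unchanged
  field active in record Event: required changed to optional -> schema-level compatibility only; this Event value's decode is unchanged


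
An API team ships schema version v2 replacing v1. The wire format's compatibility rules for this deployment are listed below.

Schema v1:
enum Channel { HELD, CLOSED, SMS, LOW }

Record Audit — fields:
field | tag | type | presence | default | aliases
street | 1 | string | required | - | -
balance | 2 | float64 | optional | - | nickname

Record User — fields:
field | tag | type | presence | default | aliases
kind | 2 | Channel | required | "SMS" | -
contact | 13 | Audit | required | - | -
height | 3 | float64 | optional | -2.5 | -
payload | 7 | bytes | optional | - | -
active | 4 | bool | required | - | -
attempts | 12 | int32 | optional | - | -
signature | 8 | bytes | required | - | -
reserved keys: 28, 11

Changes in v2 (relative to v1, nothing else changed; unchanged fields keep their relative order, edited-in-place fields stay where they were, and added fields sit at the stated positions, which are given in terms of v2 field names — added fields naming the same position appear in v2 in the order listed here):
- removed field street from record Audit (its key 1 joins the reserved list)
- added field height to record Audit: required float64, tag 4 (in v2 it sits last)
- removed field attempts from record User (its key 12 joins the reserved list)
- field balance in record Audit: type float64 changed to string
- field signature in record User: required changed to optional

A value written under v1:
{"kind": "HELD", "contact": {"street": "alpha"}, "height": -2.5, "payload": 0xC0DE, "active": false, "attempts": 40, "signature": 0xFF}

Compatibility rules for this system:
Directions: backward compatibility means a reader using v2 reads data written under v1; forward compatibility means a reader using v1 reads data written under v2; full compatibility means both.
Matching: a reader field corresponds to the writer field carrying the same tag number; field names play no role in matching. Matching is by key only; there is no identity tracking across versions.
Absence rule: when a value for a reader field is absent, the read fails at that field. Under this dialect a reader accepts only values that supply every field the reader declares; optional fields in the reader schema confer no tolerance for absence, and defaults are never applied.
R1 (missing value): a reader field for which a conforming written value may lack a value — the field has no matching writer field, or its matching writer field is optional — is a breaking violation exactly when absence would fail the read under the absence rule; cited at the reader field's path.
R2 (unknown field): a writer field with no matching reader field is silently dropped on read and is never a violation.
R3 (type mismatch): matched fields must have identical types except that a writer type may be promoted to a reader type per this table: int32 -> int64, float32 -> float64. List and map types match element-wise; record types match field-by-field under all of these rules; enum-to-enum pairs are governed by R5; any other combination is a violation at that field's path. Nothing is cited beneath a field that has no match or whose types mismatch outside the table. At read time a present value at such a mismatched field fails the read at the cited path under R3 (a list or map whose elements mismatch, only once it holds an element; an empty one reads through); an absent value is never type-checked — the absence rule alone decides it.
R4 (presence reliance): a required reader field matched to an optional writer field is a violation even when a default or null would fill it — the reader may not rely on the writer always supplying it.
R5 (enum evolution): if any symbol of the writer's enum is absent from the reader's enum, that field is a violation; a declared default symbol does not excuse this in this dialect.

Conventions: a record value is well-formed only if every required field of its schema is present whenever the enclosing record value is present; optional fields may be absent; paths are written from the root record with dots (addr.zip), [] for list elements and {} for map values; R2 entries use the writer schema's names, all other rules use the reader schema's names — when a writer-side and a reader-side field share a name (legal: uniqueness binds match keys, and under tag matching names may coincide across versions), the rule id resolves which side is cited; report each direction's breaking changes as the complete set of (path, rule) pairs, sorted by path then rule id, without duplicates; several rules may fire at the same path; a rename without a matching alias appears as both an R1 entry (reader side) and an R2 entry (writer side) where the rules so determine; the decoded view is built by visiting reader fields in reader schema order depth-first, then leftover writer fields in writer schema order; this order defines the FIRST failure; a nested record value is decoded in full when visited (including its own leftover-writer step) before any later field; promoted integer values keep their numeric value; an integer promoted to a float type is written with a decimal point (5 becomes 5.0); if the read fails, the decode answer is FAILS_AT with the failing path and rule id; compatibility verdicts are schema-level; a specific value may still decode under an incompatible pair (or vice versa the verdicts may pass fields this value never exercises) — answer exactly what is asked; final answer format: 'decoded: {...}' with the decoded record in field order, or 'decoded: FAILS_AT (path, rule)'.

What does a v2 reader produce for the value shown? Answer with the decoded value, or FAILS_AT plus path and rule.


arrows below run writer -> reader for User
decode walk for User under reader schema v2:
  kind := "HELD"
  read fails at contact.balance under R1 (no fill)
  => FAILS_AT (contact.balance, R1)
remaining User differences; none change what is asked:
  added field height to record Audit: required float64, tag 4 (in v2 it sits last) -> a verdict-level change on User — the shown value reads the same
  removed field attempts from record User (its key 12 joins the reserved list) -> a verdict-level change on User — the shown value reads the same
  field signature in record User: required changed to optional -> a verdict-level change on User — the shown value reads the same

decoded: FAILS_AT (contact.balance, R1)


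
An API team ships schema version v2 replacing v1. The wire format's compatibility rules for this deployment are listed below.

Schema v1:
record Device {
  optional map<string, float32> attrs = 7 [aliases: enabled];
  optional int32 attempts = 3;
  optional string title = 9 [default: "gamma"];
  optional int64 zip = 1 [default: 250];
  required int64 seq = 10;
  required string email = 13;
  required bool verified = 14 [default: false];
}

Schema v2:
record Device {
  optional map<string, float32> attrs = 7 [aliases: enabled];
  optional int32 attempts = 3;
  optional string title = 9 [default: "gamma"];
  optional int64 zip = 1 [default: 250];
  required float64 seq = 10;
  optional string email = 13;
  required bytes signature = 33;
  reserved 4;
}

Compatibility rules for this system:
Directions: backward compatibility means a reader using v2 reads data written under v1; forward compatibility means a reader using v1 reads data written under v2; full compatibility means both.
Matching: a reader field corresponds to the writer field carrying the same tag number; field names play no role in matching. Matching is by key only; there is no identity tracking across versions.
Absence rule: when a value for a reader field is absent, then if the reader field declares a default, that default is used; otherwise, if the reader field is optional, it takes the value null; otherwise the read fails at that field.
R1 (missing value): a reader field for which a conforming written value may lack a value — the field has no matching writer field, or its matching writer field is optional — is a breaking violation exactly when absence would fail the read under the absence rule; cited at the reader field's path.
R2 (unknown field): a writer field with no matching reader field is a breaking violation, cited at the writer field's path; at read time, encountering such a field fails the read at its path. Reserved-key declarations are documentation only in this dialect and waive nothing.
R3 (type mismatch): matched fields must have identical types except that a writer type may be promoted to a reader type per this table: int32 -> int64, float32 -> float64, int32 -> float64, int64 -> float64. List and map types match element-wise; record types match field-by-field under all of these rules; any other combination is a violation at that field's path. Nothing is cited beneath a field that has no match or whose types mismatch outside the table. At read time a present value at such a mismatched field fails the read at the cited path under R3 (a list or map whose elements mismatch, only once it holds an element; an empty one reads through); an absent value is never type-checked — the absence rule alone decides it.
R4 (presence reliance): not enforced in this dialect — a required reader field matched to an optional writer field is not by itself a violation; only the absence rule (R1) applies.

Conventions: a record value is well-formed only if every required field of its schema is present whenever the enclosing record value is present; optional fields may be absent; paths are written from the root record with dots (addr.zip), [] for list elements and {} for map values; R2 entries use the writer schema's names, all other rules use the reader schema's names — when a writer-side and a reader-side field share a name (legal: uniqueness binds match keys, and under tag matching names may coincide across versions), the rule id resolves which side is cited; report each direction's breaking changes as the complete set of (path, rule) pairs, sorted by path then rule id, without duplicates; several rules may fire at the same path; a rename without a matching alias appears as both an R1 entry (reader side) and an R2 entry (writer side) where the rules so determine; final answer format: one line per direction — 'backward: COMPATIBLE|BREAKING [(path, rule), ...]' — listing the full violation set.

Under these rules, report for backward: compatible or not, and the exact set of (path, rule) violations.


the writer's type comes first in each Device pair
backward pass over Device, reader schema v2, writer schema v1:
  writer optional, map<string, float32> -> map<string, float32>: reader attrs maps from writer attrs
  writer optional, int32 -> int32: reader attempts maps from writer attempts
  writer optional, string -> string: reader title maps from writer title
  writer optional, int64 -> int64: reader zip maps from writer zip
  writer required, int64 -> float64: reader seq maps from writer seq
  writer required, string -> string: reader email maps from writer email
  signature: no writer-side match
  verified (writer side), unknown to reader
  breaking: (signature, R1)
  breaking: (verified, R2)
  => backward: BREAKING (2)
remaining Device differences; none change what is asked:
  field seq in record Device: type int64 changed to float64 -> matters only for Device's forward compatibility — outside the asked direction
  field email in record Device: required changed to optional -> matters only for Device's forward compatibility — outside the asked direction

backward: BREAKING [(signature, R1), (verified, R2)]
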